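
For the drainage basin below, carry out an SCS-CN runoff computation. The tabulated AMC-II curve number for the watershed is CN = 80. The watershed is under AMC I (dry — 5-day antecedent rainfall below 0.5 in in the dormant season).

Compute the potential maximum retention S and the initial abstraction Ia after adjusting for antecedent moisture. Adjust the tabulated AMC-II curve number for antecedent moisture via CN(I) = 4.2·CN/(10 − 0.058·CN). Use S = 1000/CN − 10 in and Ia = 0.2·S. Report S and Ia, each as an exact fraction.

Dry (AMC I): CN(I) = 4.2·80/(10 − 0.058·80) = 336/(134/25) = 4200/67 ≈ 62.687
Retention S: 1000/CN − 10 with CN=62.687 → S = 125/21 ≈ 5.952 in
Ia = 0.2S: 0.2·5.952 = 1.190 in (exactly 25/21)

S = 125/21 in ≈ 5.952 in; Ia = 25/21 in ≈ 1.190 in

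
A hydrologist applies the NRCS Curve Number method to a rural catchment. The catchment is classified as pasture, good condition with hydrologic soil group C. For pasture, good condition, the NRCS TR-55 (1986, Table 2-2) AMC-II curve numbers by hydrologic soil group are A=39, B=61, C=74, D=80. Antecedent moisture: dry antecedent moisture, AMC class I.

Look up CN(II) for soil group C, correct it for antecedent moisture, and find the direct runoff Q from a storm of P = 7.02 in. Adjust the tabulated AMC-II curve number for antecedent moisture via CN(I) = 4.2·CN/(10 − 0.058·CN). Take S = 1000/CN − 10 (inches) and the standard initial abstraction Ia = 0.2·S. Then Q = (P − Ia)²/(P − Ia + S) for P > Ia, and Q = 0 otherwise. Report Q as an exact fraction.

Q = 3319269733/1592034150 in ≈ 2.085 in

NRCS table: pasture, good condition, soil group C → CN(II) = 74
CN(I) from CN(II)=74: (4.2·74)/(10 − 0.058·74) = 77700/1427 ≈ 54.450
S = 1000/(77700/1427) − 10 = 6500/777 in ≈ 8.366 in
Initial abstraction Ia = S/5 = (6500/777)/5 = 1300/777 ≈ 1.673 in
Since P=7.020 > Ia=1.673: effective rainfall P−Ia = 207727/38850 in
Runoff Q = (P−Ia)²/(P−Ia+S) = (5.347)²/(5.347+8.366) = 3319269733/1592034150 ≈ 2.085 in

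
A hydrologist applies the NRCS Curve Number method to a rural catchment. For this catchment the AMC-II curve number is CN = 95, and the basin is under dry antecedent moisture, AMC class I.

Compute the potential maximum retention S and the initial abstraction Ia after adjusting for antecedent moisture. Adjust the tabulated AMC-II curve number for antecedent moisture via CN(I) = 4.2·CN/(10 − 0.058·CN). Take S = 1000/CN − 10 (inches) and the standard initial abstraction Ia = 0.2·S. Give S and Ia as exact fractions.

S = 500/399 in ≈ 1.253 in; Ia = 100/399 in ≈ 0.251 in

Adjust CN=95 to AMC I: 4.2·95/(10 − 0.058·95) → 399 ÷ (449/100) = 39900/449 ≈ 88.864
Retention S: 1000/CN − 10 with CN=88.864 → S = 500/399 ≈ 1.253 in
Initial abstraction Ia = S/5 = (500/399)/5 = 100/399 ≈ 0.251 in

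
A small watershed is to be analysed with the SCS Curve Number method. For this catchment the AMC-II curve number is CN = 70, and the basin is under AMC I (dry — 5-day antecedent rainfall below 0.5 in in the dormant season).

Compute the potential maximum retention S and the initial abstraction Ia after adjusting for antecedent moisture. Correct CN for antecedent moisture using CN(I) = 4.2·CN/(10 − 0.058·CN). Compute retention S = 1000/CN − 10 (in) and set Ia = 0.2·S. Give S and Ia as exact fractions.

Adjust CN=70 to AMC I: 4.2·70/(10 − 0.058·70) → 294 ÷ (297/50) = 4900/99 ≈ 49.495
Retention S: 1000/CN − 10 with CN=49.495 → S = 500/49 ≈ 10.204 in
Initial abstraction Ia = S/5 = (500/49)/5 = 100/49 ≈ 2.041 in

S = 500/49 in ≈ 10.204 in; Ia = 100/49 in ≈ 2.041 in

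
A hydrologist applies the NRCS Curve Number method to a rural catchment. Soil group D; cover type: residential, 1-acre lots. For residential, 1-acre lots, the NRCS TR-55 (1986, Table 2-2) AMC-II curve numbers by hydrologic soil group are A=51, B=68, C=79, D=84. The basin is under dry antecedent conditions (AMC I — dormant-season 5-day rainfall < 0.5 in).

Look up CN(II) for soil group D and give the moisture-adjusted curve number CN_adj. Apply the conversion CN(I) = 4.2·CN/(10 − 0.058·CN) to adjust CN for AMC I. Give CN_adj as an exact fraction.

CN_adj = 44100/641 ≈ 68.799

NRCS table: residential, 1-acre lots, soil group D → CN(II) = 84
Dry (AMC I): CN(I) = 4.2·84/(10 − 0.058·84) = (1764/5)/(641/125) = 44100/641 ≈ 68.799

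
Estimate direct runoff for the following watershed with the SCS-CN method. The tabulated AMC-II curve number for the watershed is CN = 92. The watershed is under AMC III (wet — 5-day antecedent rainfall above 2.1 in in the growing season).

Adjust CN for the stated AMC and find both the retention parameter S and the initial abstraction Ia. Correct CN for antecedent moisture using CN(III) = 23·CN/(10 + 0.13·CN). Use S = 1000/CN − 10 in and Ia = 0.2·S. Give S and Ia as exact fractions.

Wet (AMC III): CN(III) = 23·92/(10 + 0.13·92) = 2116/(549/25) = 52900/549 ≈ 96.357
S = 1000/(52900/549) − 10 = 200/529 in ≈ 0.378 in
Initial abstraction Ia = S/5 = (200/529)/5 = 40/529 ≈ 0.076 in

S = 200/529 in ≈ 0.378 in; Ia = 40/529 in ≈ 0.076 in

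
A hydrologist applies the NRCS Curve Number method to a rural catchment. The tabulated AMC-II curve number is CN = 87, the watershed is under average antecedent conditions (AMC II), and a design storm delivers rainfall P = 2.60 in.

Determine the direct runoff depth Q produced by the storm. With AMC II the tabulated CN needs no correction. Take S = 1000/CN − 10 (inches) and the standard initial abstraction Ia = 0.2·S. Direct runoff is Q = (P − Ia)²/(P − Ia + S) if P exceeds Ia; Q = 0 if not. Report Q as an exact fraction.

Q = 77077/55245 in ≈ 1.395 in

Average conditions: CN = 87 (no AMC adjustment).
S = 1000/87 − 10 = 130/87 in ≈ 1.494 in
Ia = 0.2·(130/87) = 26/87 in ≈ 0.299 in
Since P=2.600 > Ia=0.299: effective rainfall P−Ia = 1001/435 in
Runoff Q = (P−Ia)²/(P−Ia+S) = (2.301)²/(2.301+1.494) = 77077/55245 ≈ 1.395 in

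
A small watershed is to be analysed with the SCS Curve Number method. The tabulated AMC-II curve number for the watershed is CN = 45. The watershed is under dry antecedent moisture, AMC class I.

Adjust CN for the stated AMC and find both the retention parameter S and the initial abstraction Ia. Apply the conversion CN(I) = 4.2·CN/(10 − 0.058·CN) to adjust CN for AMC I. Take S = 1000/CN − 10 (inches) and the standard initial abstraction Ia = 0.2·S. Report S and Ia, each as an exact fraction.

S = 5500/189 in ≈ 29.101 in; Ia = 1100/189 in ≈ 5.820 in

CN(I) from CN(II)=45: (4.2·45)/(10 − 0.058·45) = 18900/739 ≈ 25.575
Retention S: 1000/CN − 10 with CN=25.575 → S = 5500/189 ≈ 29.101 in
Ia = 0.2·(5500/189) = 1100/189 in ≈ 5.820 in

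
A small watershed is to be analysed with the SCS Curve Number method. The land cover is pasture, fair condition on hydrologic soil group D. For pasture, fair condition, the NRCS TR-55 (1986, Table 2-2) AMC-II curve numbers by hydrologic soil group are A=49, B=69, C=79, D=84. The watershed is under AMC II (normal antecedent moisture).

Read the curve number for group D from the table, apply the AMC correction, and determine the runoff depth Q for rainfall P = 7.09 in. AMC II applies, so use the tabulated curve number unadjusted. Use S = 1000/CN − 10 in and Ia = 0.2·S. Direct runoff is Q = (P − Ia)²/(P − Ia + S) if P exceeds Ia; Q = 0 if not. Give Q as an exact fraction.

NRCS table: pasture, fair condition, soil group D → CN(II) = 84
Average conditions: CN = 84 (no AMC adjustment).
Max retention: S = 1000/84 − 10 = 40/21 in (≈ 1.905 in)
Ia = 0.2·(40/21) = 8/21 in ≈ 0.381 in
Since P=7.090 > Ia=0.381: effective rainfall P−Ia = 14089/2100 in
Q: (14089/2100)² ÷ (18089/2100) = 198499921/37986900 in (≈ 5.225 in)

Q = 198499921/37986900 in ≈ 5.225 in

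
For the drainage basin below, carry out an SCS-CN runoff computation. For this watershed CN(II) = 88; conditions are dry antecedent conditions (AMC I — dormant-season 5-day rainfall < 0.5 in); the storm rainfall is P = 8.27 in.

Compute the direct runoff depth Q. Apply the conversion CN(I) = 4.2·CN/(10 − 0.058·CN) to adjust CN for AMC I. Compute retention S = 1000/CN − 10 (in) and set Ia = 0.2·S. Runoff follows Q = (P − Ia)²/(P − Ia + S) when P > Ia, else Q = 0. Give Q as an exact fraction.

Q = 3443225041/644328300 in ≈ 5.344 in

CN(I) from CN(II)=88: (4.2·88)/(10 − 0.058·88) = 3850/51 ≈ 75.490
Retention S: 1000/CN − 10 with CN=75.490 → S = 250/77 ≈ 3.247 in
Ia = 0.2·(250/77) = 50/77 in ≈ 0.649 in
Since P=8.270 > Ia=0.649: effective rainfall P−Ia = 58679/7700 in
Q = (58679/7700)²/((58679/7700) + 250/77) = (3443225041/59290000)/(83679/7700) = 3443225041/644328300 in ≈ 5.344 in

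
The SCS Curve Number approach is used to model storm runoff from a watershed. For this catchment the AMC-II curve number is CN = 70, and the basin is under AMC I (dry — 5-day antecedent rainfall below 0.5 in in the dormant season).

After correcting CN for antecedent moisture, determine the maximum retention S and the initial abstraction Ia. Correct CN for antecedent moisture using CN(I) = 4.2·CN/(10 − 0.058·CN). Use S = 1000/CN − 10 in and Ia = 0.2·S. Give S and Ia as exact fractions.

Dry (AMC I): CN(I) = 4.2·70/(10 − 0.058·70) = 294/(297/50) = 4900/99 ≈ 49.495
Retention S: 1000/CN − 10 with CN=49.495 → S = 500/49 ≈ 10.204 in
Ia = 0.2S: 0.2·10.204 = 2.041 in (exactly 100/49)

S = 500/49 in ≈ 10.204 in; Ia = 100/49 in ≈ 2.041 in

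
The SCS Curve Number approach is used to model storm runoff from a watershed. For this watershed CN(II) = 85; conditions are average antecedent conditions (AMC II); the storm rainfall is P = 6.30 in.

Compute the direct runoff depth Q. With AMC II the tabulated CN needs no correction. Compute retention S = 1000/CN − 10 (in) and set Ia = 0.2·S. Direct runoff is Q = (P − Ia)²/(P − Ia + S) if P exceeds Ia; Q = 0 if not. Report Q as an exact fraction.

Q = 340707/74290 in ≈ 4.586 in

AMC II — tabulated CN = 85 applies directly.
S = 1000/85 − 10 = 30/17 in ≈ 1.765 in
Ia = 0.2·(30/17) = 6/17 in ≈ 0.353 in
P − Ia = 6.300 − 0.353 = 1011/170 ≈ 5.947 in (> 0, runoff occurs)
Q = (1011/170)²/((1011/170) + 30/17) = (1022121/28900)/(1311/170) = 340707/74290 in ≈ 4.586 in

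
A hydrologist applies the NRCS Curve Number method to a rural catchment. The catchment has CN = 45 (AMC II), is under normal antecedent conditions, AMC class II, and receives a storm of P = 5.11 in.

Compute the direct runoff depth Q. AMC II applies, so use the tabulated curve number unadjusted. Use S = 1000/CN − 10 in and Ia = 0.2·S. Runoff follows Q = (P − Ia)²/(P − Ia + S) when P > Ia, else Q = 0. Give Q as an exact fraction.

Q = 5755201/12059100 in ≈ 0.477 in

AMC II — tabulated CN = 45 applies directly.
Retention S: 1000/CN − 10 with CN=45.000 → S = 110/9 ≈ 12.222 in
Ia = 0.2·(110/9) = 22/9 in ≈ 2.444 in
Excess rainfall: 5.110 − 2.444 = 2.666 in; P > Ia so Q > 0
Q = (2399/900)²/((2399/900) + 110/9) = (5755201/810000)/(13399/900) = 5755201/12059100 in ≈ 0.477 in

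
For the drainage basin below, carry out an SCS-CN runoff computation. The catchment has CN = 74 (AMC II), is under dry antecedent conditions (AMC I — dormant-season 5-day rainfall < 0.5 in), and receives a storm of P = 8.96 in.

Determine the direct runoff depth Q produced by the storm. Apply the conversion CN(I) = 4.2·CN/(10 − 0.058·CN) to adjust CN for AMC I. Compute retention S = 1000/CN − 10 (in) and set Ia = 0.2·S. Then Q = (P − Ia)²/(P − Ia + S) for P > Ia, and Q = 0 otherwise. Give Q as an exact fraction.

Q = 1252239769/369133275 in ≈ 3.392 in

Dry (AMC I): CN(I) = 4.2·74/(10 − 0.058·74) = (1554/5)/(1427/250) = 77700/1427 ≈ 54.450
Max retention: S = 1000/(77700/1427) − 10 = 6500/777 in (≈ 8.366 in)
Ia = 0.2S: 0.2·8.366 = 1.673 in (exactly 1300/777)
Since P=8.960 > Ia=1.673: effective rainfall P−Ia = 141548/19425 in
Runoff Q = (P−Ia)²/(P−Ia+S) = (7.287)²/(7.287+8.366) = 1252239769/369133275 ≈ 3.392 in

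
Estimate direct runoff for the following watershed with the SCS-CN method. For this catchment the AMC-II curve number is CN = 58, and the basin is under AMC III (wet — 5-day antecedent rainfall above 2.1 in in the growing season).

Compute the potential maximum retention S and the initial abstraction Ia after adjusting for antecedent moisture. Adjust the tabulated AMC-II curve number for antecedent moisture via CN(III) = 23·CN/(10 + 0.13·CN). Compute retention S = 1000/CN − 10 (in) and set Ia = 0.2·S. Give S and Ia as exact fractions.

S = 2100/667 in ≈ 3.148 in; Ia = 420/667 in ≈ 0.630 in

Adjust CN=58 to AMC III: 23·58/(10 + 0.13·58) → 1334 ÷ (877/50) = 66700/877 ≈ 76.055
Retention S: 1000/CN − 10 with CN=76.055 → S = 2100/667 ≈ 3.148 in
Initial abstraction Ia = S/5 = (2100/667)/5 = 420/667 ≈ 0.630 in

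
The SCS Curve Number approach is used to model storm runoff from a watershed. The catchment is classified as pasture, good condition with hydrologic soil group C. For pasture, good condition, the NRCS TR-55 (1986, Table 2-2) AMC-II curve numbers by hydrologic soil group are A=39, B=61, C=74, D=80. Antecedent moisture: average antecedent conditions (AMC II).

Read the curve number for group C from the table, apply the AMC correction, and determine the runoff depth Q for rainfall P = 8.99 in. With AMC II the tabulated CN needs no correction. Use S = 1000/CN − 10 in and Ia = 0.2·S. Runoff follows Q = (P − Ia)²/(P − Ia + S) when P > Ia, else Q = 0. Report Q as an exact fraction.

NRCS table: pasture, good condition, soil group C → CN(II) = 74
Average conditions: CN = 74 (no AMC adjustment).
Retention S: 1000/CN − 10 with CN=74.000 → S = 130/37 ≈ 3.514 in
Ia = 0.2S: 0.2·3.514 = 0.703 in (exactly 26/37)
Since P=8.990 > Ia=0.703: effective rainfall P−Ia = 30663/3700 in
Q = (30663/3700)²/((30663/3700) + 130/37) = (940219569/13690000)/(43663/3700) = 940219569/161553100 in ≈ 5.820 in

Q = 940219569/161553100 in ≈ 5.820 in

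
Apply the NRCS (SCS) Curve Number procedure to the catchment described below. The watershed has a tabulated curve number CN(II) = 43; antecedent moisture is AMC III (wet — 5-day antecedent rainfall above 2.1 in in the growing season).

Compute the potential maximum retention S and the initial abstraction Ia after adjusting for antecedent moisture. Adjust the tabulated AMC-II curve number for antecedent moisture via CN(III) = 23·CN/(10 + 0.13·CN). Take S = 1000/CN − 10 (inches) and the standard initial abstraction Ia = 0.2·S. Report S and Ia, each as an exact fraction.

S = 5700/989 in ≈ 5.763 in; Ia = 1140/989 in ≈ 1.153 in

CN(III) from CN(II)=43: (23·43)/(10 + 0.13·43) = 98900/1559 ≈ 63.438
Max retention: S = 1000/(98900/1559) − 10 = 5700/989 in (≈ 5.763 in)
Ia = 0.2·(5700/989) = 1140/989 in ≈ 1.153 in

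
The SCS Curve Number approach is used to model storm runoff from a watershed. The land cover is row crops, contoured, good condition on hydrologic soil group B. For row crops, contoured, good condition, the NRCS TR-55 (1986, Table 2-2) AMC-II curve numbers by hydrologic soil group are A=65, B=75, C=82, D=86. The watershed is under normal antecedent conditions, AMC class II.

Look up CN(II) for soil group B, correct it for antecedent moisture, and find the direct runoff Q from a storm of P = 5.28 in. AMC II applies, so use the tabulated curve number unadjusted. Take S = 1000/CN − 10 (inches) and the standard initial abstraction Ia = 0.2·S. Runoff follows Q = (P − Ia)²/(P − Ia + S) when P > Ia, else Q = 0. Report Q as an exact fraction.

NRCS table: row crops, contoured, good condition, soil group B → CN(II) = 75
Average conditions: CN = 75 (no AMC adjustment).
Max retention: S = 1000/75 − 10 = 10/3 in (≈ 3.333 in)
Ia = 0.2·(10/3) = 2/3 in ≈ 0.667 in
Excess rainfall: 5.280 − 0.667 = 4.613 in; P > Ia so Q > 0
Runoff Q = (P−Ia)²/(P−Ia+S) = (4.613)²/(4.613+3.333) = 29929/11175 ≈ 2.678 in

Q = 29929/11175 in ≈ 2.678 in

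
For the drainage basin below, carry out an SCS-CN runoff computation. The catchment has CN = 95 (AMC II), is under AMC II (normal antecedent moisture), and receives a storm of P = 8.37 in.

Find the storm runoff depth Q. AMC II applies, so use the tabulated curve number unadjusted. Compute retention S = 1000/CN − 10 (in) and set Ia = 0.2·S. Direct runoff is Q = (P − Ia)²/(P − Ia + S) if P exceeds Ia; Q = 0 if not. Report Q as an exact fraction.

CN(II) = 95; AMC II needs no correction.
Retention S: 1000/CN − 10 with CN=95.000 → S = 10/19 ≈ 0.526 in
Ia = 0.2·(10/19) = 2/19 in ≈ 0.105 in
P − Ia = 8.370 − 0.105 = 15703/1900 ≈ 8.265 in (> 0, runoff occurs)
Q = (15703/1900)²/((15703/1900) + 10/19) = (246584209/3610000)/(16703/1900) = 246584209/31735700 in ≈ 7.770 in

Q = 246584209/31735700 in ≈ 7.770 in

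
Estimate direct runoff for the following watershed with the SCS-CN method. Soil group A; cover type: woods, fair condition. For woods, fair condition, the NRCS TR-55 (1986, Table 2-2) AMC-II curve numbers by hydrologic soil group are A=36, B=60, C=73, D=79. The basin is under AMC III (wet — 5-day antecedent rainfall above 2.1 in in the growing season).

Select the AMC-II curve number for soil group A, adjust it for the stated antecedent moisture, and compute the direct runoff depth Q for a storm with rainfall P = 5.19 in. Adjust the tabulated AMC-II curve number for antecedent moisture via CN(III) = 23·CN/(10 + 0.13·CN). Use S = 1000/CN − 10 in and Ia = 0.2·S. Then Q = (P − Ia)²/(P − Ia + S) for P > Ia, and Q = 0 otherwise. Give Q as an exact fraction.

NRCS table: woods, fair condition, soil group A → CN(II) = 36
CN(III) from CN(II)=36: (23·36)/(10 + 0.13·36) = 20700/367 ≈ 56.403
Retention S: 1000/CN − 10 with CN=56.403 → S = 1600/207 ≈ 7.729 in
Initial abstraction Ia = S/5 = (1600/207)/5 = 320/207 ≈ 1.546 in
P − Ia = 5.190 − 1.546 = 75433/20700 ≈ 3.644 in (> 0, runoff occurs)
Q = (75433/20700)²/((75433/20700) + 1600/207) = (5690137489/428490000)/(235433/20700) = 5690137489/4873463100 in ≈ 1.168 in

Q = 5690137489/4873463100 in ≈ 1.168 in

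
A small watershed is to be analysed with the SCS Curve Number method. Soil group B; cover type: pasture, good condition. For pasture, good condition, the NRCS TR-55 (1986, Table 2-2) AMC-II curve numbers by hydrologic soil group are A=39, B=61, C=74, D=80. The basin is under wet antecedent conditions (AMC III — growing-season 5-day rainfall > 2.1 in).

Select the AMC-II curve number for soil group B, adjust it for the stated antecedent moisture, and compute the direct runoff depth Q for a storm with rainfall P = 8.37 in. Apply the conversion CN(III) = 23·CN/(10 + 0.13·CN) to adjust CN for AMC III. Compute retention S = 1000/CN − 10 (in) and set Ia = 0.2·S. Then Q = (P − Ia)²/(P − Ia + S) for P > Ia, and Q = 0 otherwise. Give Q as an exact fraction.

Q = 400632602907/69509811100 in ≈ 5.764 in

NRCS table: pasture, good condition, soil group B → CN(II) = 61
Wet (AMC III): CN(III) = 23·61/(10 + 0.13·61) = 1403/(1793/100) = 140300/1793 ≈ 78.249
Retention S: 1000/CN − 10 with CN=78.249 → S = 3900/1403 ≈ 2.780 in
Initial abstraction Ia = S/5 = (3900/1403)/5 = 780/1403 ≈ 0.556 in
P − Ia = 8.370 − 0.556 = 1096311/140300 ≈ 7.814 in (> 0, runoff occurs)
Q: (1096311/140300)² ÷ (1486311/140300) = 400632602907/69509811100 in (≈ 5.764 in)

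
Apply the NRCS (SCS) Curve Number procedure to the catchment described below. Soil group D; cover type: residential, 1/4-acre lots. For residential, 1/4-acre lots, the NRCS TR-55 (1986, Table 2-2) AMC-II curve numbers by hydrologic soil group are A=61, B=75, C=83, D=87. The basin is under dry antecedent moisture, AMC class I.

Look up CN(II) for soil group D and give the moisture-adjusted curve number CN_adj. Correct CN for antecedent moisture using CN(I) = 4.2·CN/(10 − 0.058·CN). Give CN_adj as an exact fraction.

CN_adj = 182700/2477 ≈ 73.759

NRCS table: residential, 1/4-acre lots, soil group D → CN(II) = 87
Adjust CN=87 to AMC I: 4.2·87/(10 − 0.058·87) → (1827/5) ÷ (2477/500) = 182700/2477 ≈ 73.759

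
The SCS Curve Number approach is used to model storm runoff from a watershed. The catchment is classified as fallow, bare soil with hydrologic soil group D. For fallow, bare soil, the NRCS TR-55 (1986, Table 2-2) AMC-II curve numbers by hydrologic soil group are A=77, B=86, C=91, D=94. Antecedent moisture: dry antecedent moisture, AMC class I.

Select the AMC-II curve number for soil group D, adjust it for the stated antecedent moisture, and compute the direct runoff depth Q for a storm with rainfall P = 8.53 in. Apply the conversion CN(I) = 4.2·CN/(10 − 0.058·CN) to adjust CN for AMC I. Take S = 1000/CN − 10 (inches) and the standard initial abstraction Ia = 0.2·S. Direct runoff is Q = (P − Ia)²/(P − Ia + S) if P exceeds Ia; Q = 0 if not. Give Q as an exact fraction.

NRCS table: fallow, bare soil, soil group D → CN(II) = 94
Dry (AMC I): CN(I) = 4.2·94/(10 − 0.058·94) = (1974/5)/(1137/250) = 32900/379 ≈ 86.807
Max retention: S = 1000/(32900/379) − 10 = 500/329 in (≈ 1.520 in)
Initial abstraction Ia = S/5 = (500/329)/5 = 100/329 ≈ 0.304 in
P − Ia = 8.530 − 0.304 = 270637/32900 ≈ 8.226 in (> 0, runoff occurs)
Q = (270637/32900)²/((270637/32900) + 500/329) = (73244385769/1082410000)/(320637/32900) = 73244385769/10548957300 in ≈ 6.943 in

Q = 73244385769/10548957300 in ≈ 6.943 in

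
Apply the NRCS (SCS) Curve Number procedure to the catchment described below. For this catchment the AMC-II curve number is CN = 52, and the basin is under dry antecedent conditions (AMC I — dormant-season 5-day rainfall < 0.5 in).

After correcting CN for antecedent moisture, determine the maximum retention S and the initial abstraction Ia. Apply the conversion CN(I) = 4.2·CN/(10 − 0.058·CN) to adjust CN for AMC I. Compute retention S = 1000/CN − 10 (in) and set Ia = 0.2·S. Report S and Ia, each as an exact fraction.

S = 2000/91 in ≈ 21.978 in; Ia = 400/91 in ≈ 4.396 in

Dry (AMC I): CN(I) = 4.2·52/(10 − 0.058·52) = (1092/5)/(873/125) = 9100/291 ≈ 31.271
S = 1000/(9100/291) − 10 = 2000/91 in ≈ 21.978 in
Ia = 0.2·(2000/91) = 400/91 in ≈ 4.396 in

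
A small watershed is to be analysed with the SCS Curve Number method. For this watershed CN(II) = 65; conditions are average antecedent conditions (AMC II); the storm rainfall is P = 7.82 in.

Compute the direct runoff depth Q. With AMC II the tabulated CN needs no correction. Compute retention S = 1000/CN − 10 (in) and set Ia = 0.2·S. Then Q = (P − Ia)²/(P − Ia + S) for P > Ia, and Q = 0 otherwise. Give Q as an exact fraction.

AMC II — tabulated CN = 65 applies directly.
Retention S: 1000/CN − 10 with CN=65.000 → S = 70/13 ≈ 5.385 in
Ia = 0.2·(70/13) = 14/13 in ≈ 1.077 in
Since P=7.820 > Ia=1.077: effective rainfall P−Ia = 4383/650 in
Q: (4383/650)² ÷ (7883/650) = 19210689/5123950 in (≈ 3.749 in)

Q = 19210689/5123950 in ≈ 3.749 in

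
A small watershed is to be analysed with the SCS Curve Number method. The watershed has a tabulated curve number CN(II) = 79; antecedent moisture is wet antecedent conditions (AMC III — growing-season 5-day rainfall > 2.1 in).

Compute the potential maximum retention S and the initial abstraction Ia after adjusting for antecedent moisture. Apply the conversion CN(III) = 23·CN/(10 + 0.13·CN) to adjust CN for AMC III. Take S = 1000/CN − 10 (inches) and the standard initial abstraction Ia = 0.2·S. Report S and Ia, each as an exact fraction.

CN(III) from CN(II)=79: (23·79)/(10 + 0.13·79) = 181700/2027 ≈ 89.640
Retention S: 1000/CN − 10 with CN=89.640 → S = 2100/1817 ≈ 1.156 in
Initial abstraction Ia = S/5 = (2100/1817)/5 = 420/1817 ≈ 0.231 in

S = 2100/1817 in ≈ 1.156 in; Ia = 420/1817 in ≈ 0.231 in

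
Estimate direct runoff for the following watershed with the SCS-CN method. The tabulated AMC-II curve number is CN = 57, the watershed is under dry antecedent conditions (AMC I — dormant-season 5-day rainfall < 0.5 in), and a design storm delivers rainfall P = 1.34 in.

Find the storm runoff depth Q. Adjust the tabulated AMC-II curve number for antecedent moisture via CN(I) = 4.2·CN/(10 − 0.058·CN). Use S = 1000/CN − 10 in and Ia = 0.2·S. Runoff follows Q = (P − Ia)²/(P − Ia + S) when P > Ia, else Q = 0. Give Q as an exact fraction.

Q = 0 in ≈ 0.000 in

Adjust CN=57 to AMC I: 4.2·57/(10 − 0.058·57) → (1197/5) ÷ (3347/500) = 119700/3347 ≈ 35.763
Retention S: 1000/CN − 10 with CN=35.763 → S = 21500/1197 ≈ 17.962 in
Initial abstraction Ia = S/5 = (21500/1197)/5 = 4300/1197 ≈ 3.592 in
P = 1.340 ≤ Ia = 3.592 in: entire storm abstracted, Q = 0.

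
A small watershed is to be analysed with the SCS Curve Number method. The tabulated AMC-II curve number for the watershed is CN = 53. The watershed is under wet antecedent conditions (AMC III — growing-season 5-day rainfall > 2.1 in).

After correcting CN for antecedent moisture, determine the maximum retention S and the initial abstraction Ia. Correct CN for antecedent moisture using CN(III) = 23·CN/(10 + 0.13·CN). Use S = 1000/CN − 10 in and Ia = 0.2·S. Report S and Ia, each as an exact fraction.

S = 4700/1219 in ≈ 3.856 in; Ia = 940/1219 in ≈ 0.771 in

Adjust CN=53 to AMC III: 23·53/(10 + 0.13·53) → 1219 ÷ (1689/100) = 121900/1689 ≈ 72.173
Max retention: S = 1000/(121900/1689) − 10 = 4700/1219 in (≈ 3.856 in)
Initial abstraction Ia = S/5 = (4700/1219)/5 = 940/1219 ≈ 0.771 in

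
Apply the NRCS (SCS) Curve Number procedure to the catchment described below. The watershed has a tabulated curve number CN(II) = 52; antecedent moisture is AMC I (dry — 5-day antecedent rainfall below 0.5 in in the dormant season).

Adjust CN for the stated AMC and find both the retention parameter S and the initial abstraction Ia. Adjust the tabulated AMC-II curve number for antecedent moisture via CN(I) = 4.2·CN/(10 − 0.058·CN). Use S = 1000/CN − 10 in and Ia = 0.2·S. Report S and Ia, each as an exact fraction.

S = 2000/91 in ≈ 21.978 in; Ia = 400/91 in ≈ 4.396 in

Dry (AMC I): CN(I) = 4.2·52/(10 − 0.058·52) = (1092/5)/(873/125) = 9100/291 ≈ 31.271
S = 1000/(9100/291) − 10 = 2000/91 in ≈ 21.978 in
Initial abstraction Ia = S/5 = (2000/91)/5 = 400/91 ≈ 4.396 in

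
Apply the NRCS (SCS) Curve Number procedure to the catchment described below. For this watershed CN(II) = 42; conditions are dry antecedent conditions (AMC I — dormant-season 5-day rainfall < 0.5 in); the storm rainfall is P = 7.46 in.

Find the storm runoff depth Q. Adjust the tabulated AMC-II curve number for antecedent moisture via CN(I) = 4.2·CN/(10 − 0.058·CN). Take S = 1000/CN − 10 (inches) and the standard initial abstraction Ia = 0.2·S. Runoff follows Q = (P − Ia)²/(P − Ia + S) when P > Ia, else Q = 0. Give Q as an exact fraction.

CN(I) from CN(II)=42: (4.2·42)/(10 − 0.058·42) = 44100/1891 ≈ 23.321
Retention S: 1000/CN − 10 with CN=23.321 → S = 14500/441 ≈ 32.880 in
Initial abstraction Ia = S/5 = (14500/441)/5 = 2900/441 ≈ 6.576 in
Since P=7.460 > Ia=6.576: effective rainfall P−Ia = 19493/22050 in
Q: (19493/22050)² ÷ (744493/22050) = 379977049/16416070650 in (≈ 0.023 in)

Q = 379977049/16416070650 in ≈ 0.023 in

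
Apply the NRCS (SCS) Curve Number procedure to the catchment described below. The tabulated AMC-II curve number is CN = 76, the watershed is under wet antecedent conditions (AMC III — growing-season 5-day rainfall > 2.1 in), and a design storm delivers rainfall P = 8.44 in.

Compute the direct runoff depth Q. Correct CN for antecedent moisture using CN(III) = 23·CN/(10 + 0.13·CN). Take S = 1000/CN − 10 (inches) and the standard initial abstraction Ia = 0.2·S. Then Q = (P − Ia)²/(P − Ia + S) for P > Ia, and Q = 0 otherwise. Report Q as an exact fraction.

Q = 7957888849/1138461475 in ≈ 6.990 in

Adjust CN=76 to AMC III: 23·76/(10 + 0.13·76) → 1748 ÷ (497/25) = 43700/497 ≈ 87.928
Retention S: 1000/CN − 10 with CN=87.928 → S = 600/437 ≈ 1.373 in
Ia = 0.2S: 0.2·1.373 = 0.275 in (exactly 120/437)
P − Ia = 8.440 − 0.275 = 89207/10925 ≈ 8.165 in (> 0, runoff occurs)
Q: (89207/10925)² ÷ (104207/10925) = 7957888849/1138461475 in (≈ 6.990 in)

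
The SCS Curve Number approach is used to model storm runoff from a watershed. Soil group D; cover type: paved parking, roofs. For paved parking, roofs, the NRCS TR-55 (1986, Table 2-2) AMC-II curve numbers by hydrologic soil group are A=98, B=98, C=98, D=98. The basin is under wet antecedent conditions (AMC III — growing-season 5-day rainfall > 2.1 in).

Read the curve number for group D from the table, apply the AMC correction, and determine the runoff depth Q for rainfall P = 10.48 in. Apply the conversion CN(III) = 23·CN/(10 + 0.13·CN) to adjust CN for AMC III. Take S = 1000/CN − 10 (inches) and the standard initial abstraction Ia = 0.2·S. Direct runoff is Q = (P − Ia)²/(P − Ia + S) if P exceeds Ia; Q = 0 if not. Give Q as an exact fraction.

Q = 43445855538/4187847475 in ≈ 10.374 in

NRCS table: paved parking, roofs, soil group D → CN(II) = 98
Adjust CN=98 to AMC III: 23·98/(10 + 0.13·98) → 2254 ÷ (1137/50) = 112700/1137 ≈ 99.120
Retention S: 1000/CN − 10 with CN=99.120 → S = 100/1127 ≈ 0.089 in
Ia = 0.2·(100/1127) = 20/1127 in ≈ 0.018 in
P − Ia = 10.480 − 0.018 = 294774/28175 ≈ 10.462 in (> 0, runoff occurs)
Q: (294774/28175)² ÷ (297274/28175) = 43445855538/4187847475 in (≈ 10.374 in)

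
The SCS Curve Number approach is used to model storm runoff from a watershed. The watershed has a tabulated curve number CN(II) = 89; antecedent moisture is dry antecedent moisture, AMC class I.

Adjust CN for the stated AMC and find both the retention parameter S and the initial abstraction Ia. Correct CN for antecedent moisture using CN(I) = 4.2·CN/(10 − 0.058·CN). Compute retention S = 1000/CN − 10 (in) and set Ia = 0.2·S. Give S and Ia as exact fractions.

Dry (AMC I): CN(I) = 4.2·89/(10 − 0.058·89) = (1869/5)/(2419/500) = 186900/2419 ≈ 77.263
Max retention: S = 1000/(186900/2419) − 10 = 5500/1869 in (≈ 2.943 in)
Ia = 0.2·(5500/1869) = 1100/1869 in ≈ 0.589 in

S = 5500/1869 in ≈ 2.943 in; Ia = 1100/1869 in ≈ 0.589 in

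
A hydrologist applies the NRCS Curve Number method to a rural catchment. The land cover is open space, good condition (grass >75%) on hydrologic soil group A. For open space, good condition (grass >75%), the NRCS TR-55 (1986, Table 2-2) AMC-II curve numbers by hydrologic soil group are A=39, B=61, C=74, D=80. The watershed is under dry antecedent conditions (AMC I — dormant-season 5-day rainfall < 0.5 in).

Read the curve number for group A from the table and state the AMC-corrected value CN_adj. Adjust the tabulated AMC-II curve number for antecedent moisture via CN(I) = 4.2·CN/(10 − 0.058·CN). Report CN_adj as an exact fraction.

NRCS table: open space, good condition (grass >75%), soil group A → CN(II) = 39
CN(I) from CN(II)=39: (4.2·39)/(10 − 0.058·39) = 81900/3869 ≈ 21.168

CN_adj = 81900/3869 ≈ 21.168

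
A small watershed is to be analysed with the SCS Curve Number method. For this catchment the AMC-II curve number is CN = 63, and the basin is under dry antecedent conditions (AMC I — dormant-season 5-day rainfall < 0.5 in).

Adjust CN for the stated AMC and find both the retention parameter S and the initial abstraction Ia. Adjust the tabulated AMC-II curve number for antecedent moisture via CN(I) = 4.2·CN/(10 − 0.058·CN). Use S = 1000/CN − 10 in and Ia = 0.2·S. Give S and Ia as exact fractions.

S = 18500/1323 in ≈ 13.983 in; Ia = 3700/1323 in ≈ 2.797 in

Dry (AMC I): CN(I) = 4.2·63/(10 − 0.058·63) = (1323/5)/(3173/500) = 132300/3173 ≈ 41.696
S = 1000/(132300/3173) − 10 = 18500/1323 in ≈ 13.983 in
Ia = 0.2·(18500/1323) = 3700/1323 in ≈ 2.797 in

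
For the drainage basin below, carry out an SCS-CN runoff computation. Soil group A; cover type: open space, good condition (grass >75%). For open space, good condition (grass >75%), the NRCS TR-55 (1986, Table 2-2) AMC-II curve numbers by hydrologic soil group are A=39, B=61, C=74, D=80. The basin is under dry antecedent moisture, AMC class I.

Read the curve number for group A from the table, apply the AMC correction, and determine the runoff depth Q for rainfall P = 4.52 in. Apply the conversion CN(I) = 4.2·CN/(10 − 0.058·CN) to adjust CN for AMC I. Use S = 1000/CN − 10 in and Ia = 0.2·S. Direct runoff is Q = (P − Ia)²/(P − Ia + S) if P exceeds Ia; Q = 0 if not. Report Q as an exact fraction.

Q = 0 in ≈ 0.000 in

NRCS table: open space, good condition (grass >75%), soil group A → CN(II) = 39
Adjust CN=39 to AMC I: 4.2·39/(10 − 0.058·39) → (819/5) ÷ (3869/500) = 81900/3869 ≈ 21.168
Retention S: 1000/CN − 10 with CN=21.168 → S = 30500/819 ≈ 37.241 in
Initial abstraction Ia = S/5 = (30500/819)/5 = 6100/819 ≈ 7.448 in
P = 4.520 ≤ Ia = 7.448 in: entire storm abstracted, Q = 0.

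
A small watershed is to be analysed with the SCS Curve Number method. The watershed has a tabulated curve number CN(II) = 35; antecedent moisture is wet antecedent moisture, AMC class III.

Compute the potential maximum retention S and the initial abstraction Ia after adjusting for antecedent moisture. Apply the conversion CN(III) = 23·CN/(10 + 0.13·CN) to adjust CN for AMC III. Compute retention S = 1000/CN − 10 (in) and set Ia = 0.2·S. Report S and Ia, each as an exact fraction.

S = 1300/161 in ≈ 8.075 in; Ia = 260/161 in ≈ 1.615 in

CN(III) from CN(II)=35: (23·35)/(10 + 0.13·35) = 16100/291 ≈ 55.326
S = 1000/(16100/291) − 10 = 1300/161 in ≈ 8.075 in
Ia = 0.2S: 0.2·8.075 = 1.615 in (exactly 260/161)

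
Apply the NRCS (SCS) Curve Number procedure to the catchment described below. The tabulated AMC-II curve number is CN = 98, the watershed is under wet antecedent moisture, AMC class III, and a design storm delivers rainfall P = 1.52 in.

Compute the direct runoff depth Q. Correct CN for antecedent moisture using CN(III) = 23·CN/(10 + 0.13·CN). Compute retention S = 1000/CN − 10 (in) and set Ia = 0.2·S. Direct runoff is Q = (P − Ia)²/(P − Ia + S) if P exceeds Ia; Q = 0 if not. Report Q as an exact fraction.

Q = 895745138/631486275 in ≈ 1.418 in

CN(III) from CN(II)=98: (23·98)/(10 + 0.13·98) = 112700/1137 ≈ 99.120
Retention S: 1000/CN − 10 with CN=99.120 → S = 100/1127 ≈ 0.089 in
Ia = 0.2·(100/1127) = 20/1127 in ≈ 0.018 in
P − Ia = 1.520 − 0.018 = 42326/28175 ≈ 1.502 in (> 0, runoff occurs)
Runoff Q = (P−Ia)²/(P−Ia+S) = (1.502)²/(1.502+0.089) = 895745138/631486275 ≈ 1.418 in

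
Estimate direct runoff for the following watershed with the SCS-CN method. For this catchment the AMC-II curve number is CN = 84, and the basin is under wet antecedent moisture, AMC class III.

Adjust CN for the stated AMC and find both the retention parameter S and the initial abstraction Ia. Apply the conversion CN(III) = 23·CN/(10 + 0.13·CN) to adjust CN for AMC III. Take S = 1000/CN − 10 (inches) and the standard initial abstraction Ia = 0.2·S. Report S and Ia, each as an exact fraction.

Wet (AMC III): CN(III) = 23·84/(10 + 0.13·84) = 1932/(523/25) = 48300/523 ≈ 92.352
Retention S: 1000/CN − 10 with CN=92.352 → S = 400/483 ≈ 0.828 in
Ia = 0.2·(400/483) = 80/483 in ≈ 0.166 in

S = 400/483 in ≈ 0.828 in; Ia = 80/483 in ≈ 0.166 in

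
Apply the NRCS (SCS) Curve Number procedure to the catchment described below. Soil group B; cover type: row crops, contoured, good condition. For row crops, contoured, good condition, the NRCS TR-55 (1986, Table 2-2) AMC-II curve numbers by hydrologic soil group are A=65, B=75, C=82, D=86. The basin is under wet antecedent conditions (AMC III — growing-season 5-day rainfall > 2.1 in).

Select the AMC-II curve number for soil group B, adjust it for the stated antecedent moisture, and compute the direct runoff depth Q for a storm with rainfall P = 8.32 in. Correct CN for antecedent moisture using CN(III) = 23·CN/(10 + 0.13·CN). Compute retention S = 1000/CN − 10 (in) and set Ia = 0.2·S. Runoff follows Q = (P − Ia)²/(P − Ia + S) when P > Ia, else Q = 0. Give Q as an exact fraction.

NRCS table: row crops, contoured, good condition, soil group B → CN(II) = 75
Wet (AMC III): CN(III) = 23·75/(10 + 0.13·75) = 1725/(79/4) = 6900/79 ≈ 87.342
S = 1000/(6900/79) − 10 = 100/69 in ≈ 1.449 in
Initial abstraction Ia = S/5 = (100/69)/5 = 20/69 ≈ 0.290 in
Since P=8.320 > Ia=0.290: effective rainfall P−Ia = 13852/1725 in
Q: (13852/1725)² ÷ (16352/1725) = 11992369/1762950 in (≈ 6.802 in)

Q = 11992369/1762950 in ≈ 6.802 in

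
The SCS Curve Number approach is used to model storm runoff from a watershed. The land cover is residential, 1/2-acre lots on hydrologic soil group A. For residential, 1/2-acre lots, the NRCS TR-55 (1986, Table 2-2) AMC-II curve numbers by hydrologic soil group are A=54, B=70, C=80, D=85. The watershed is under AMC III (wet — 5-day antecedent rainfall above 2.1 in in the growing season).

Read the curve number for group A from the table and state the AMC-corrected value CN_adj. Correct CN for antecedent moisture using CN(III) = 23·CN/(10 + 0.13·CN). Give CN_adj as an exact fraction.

NRCS table: residential, 1/2-acre lots, soil group A → CN(II) = 54
CN(III) from CN(II)=54: (23·54)/(10 + 0.13·54) = 2700/37 ≈ 72.973

CN_adj = 2700/37 ≈ 72.973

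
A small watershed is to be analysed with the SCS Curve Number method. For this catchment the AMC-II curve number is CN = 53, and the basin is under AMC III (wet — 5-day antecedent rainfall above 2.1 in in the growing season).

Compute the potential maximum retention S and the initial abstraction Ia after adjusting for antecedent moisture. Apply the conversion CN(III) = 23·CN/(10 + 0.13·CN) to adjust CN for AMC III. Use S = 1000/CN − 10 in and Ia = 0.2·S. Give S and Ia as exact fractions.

S = 4700/1219 in ≈ 3.856 in; Ia = 940/1219 in ≈ 0.771 in

Adjust CN=53 to AMC III: 23·53/(10 + 0.13·53) → 1219 ÷ (1689/100) = 121900/1689 ≈ 72.173
S = 1000/(121900/1689) − 10 = 4700/1219 in ≈ 3.856 in
Ia = 0.2·(4700/1219) = 940/1219 in ≈ 0.771 in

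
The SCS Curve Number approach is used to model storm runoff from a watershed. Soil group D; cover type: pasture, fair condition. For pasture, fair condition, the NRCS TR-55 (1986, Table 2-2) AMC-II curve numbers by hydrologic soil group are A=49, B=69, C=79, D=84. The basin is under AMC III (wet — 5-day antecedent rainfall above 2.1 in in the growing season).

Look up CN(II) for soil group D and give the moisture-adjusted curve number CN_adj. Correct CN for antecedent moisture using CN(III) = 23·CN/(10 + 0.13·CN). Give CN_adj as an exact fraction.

CN_adj = 48300/523 ≈ 92.352

NRCS table: pasture, fair condition, soil group D → CN(II) = 84
CN(III) from CN(II)=84: (23·84)/(10 + 0.13·84) = 48300/523 ≈ 92.352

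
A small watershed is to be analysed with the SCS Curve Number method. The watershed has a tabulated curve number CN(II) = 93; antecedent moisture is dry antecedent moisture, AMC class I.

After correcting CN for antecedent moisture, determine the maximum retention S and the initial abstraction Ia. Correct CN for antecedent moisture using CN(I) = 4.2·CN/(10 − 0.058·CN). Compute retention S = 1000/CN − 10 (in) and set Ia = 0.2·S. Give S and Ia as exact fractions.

S = 500/279 in ≈ 1.792 in; Ia = 100/279 in ≈ 0.358 in

Dry (AMC I): CN(I) = 4.2·93/(10 − 0.058·93) = (1953/5)/(2303/500) = 27900/329 ≈ 84.802
Max retention: S = 1000/(27900/329) − 10 = 500/279 in (≈ 1.792 in)
Ia = 0.2·(500/279) = 100/279 in ≈ 0.358 in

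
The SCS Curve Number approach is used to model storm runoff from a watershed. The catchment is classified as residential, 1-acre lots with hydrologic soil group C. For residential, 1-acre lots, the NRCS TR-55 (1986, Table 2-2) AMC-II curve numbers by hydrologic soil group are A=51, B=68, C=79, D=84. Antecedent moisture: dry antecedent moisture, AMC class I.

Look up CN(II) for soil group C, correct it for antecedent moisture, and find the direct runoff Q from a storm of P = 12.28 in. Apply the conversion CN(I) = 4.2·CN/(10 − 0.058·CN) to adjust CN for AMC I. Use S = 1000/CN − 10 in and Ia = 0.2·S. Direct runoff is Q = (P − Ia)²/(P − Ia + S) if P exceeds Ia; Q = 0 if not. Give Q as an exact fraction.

NRCS table: residential, 1-acre lots, soil group C → CN(II) = 79
Adjust CN=79 to AMC I: 4.2·79/(10 − 0.058·79) → (1659/5) ÷ (2709/500) = 7900/129 ≈ 61.240
Retention S: 1000/CN − 10 with CN=61.240 → S = 500/79 ≈ 6.329 in
Ia = 0.2S: 0.2·6.329 = 1.266 in (exactly 100/79)
P − Ia = 12.280 − 1.266 = 21753/1975 ≈ 11.014 in (> 0, runoff occurs)
Runoff Q = (P−Ia)²/(P−Ia+S) = (11.014)²/(11.014+6.329) = 473193009/67649675 ≈ 6.995 in

Q = 473193009/67649675 in ≈ 6.995 in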